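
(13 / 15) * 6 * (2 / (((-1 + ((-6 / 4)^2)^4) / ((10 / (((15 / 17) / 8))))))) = 278528 / 7275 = 38.29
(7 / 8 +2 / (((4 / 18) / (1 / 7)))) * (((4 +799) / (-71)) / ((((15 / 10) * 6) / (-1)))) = 97163 / 35784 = 2.72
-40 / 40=-1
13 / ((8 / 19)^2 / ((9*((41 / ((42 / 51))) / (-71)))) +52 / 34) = 29439189 / 3399818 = 8.66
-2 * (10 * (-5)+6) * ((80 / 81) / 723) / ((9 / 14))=0.19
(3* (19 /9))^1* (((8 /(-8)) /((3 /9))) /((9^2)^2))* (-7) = 133 /6561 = 0.02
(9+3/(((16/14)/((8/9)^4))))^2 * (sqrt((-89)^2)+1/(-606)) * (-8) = -116787227742548/1449239607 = -80585.18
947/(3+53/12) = 127.69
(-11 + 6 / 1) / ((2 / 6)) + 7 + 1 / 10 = -79 / 10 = -7.90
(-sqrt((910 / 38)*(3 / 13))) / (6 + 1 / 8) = -0.38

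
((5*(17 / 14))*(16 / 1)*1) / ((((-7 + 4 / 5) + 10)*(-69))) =-3400 / 9177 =-0.37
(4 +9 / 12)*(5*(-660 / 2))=-15675 / 2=-7837.50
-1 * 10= -10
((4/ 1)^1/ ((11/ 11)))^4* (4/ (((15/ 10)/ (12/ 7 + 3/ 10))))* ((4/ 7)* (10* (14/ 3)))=770048/ 21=36668.95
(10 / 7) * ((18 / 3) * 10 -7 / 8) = 2365 / 28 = 84.46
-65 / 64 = -1.02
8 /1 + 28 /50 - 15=-161 /25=-6.44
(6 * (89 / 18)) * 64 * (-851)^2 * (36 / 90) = 8250097792 / 15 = 550006519.47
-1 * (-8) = 8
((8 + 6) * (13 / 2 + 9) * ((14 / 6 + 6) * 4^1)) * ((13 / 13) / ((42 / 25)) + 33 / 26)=1577900 / 117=13486.32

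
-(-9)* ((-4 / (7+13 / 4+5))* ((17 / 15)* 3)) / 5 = -2448 / 1525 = -1.61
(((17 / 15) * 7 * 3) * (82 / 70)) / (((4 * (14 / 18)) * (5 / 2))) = 6273 / 1750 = 3.58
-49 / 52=-0.94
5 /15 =1 /3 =0.33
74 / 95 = 0.78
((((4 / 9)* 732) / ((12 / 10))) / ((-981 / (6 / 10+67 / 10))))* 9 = -17812 / 981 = -18.16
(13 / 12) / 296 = 13 / 3552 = 0.00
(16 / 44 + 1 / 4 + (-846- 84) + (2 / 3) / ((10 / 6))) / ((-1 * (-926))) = -204377 / 203720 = -1.00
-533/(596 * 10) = -533/5960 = -0.09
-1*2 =-2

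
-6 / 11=-0.55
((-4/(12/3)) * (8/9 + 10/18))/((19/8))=-104/171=-0.61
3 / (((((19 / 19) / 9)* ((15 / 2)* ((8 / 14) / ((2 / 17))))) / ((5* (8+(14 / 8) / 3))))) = 2163 / 68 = 31.81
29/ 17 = 1.71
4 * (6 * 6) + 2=146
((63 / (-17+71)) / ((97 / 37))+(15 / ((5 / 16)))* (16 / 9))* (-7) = -116487 / 194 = -600.45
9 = 9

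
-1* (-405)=405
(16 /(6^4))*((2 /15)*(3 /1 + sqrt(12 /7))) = 4*sqrt(21) /8505 + 2 /405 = 0.01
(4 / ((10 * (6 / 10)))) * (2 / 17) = 4 / 51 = 0.08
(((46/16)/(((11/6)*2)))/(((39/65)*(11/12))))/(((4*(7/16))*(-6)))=-0.14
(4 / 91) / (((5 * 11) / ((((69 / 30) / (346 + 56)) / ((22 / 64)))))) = 736 / 55330275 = 0.00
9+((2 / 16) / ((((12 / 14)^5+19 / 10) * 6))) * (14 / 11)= 472334729 / 52416276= 9.01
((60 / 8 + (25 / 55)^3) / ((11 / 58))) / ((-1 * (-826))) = 586235 / 12093466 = 0.05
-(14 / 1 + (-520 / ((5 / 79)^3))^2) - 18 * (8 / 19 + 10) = -4206774270465.80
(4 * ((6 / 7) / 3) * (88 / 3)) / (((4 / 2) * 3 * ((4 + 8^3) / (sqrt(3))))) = 88 * sqrt(3) / 8127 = 0.02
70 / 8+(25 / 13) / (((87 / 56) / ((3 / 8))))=13895 / 1508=9.21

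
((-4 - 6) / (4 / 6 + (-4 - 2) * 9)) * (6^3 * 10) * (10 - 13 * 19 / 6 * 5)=-158625 / 2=-79312.50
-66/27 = -22/9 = -2.44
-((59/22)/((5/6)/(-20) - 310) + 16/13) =-1.22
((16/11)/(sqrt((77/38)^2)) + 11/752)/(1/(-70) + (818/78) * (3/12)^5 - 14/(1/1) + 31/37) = -215426278080/3872382264047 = -0.06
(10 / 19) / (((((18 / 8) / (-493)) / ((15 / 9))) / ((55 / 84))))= -1355750 / 10773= -125.85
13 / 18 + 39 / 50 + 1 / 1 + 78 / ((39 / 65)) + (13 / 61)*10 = 1847843 / 13725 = 134.63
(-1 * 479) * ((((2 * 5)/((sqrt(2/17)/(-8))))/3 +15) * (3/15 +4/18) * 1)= -9101/3 +72808 * sqrt(34)/27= 12690.04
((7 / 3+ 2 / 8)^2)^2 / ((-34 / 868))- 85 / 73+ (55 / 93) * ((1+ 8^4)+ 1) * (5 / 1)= 4379392531649 / 398867328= 10979.57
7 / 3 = 2.33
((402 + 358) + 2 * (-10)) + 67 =807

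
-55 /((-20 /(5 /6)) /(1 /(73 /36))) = 165 /146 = 1.13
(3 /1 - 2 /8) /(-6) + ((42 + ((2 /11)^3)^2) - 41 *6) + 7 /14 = -8671789559 /42517464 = -203.96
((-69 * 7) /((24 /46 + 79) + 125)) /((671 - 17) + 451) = -529 /247520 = -0.00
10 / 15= 2 / 3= 0.67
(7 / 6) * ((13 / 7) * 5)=65 / 6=10.83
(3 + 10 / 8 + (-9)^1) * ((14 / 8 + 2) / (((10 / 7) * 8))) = -399 / 256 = -1.56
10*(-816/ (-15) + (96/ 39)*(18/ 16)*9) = 10312/ 13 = 793.23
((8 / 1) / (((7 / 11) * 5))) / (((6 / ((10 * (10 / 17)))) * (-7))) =-880 / 2499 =-0.35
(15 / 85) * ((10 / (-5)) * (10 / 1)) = -60 / 17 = -3.53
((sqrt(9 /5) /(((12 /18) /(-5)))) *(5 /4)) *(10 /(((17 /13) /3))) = -8775 *sqrt(5) /68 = -288.55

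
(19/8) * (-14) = -133/4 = -33.25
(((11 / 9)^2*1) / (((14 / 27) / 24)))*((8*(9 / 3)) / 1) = 11616 / 7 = 1659.43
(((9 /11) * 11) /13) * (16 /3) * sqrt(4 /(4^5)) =3 /13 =0.23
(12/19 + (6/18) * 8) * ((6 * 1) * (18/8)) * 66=55836/19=2938.74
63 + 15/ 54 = 1139/ 18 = 63.28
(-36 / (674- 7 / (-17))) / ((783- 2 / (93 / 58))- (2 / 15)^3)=-12806100 / 187545907711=-0.00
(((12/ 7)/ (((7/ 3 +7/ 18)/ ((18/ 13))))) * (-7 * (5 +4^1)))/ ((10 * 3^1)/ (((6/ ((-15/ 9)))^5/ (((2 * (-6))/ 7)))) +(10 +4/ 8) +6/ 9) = -918330048/ 188099821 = -4.88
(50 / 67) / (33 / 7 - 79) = -0.01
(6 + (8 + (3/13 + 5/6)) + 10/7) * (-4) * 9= -54030/91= -593.74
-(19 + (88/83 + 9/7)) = -21.35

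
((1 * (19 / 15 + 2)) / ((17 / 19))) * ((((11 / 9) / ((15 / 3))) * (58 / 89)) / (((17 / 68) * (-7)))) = -339416 / 1021275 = -0.33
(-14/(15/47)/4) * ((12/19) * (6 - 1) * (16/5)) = -10528/95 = -110.82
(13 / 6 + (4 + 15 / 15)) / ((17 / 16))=344 / 51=6.75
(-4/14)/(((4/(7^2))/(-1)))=7/2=3.50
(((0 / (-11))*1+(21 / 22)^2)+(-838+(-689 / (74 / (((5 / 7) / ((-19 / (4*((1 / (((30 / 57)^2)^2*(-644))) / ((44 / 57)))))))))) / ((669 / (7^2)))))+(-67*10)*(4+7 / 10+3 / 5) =-4388.09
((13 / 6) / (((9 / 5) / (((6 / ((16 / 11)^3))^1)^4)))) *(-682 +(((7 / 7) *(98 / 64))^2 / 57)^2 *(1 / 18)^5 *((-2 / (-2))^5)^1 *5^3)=-895616535578075500027820860227635 / 75498913244517040920522129408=-11862.64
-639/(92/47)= -30033/92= -326.45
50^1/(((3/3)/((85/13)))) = 4250/13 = 326.92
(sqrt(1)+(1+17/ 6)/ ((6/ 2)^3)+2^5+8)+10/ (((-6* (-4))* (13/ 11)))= 174775/ 4212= 41.49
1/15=0.07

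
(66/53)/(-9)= -22/159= -0.14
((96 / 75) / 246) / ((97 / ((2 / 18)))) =16 / 2684475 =0.00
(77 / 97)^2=0.63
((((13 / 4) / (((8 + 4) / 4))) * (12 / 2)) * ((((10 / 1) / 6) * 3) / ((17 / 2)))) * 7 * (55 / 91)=275 / 17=16.18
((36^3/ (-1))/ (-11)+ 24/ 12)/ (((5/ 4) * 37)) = 186712/ 2035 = 91.75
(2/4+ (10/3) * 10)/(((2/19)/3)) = 3857/4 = 964.25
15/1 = 15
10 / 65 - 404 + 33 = -4821 / 13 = -370.85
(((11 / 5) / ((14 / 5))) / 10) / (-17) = -11 / 2380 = -0.00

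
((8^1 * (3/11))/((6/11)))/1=4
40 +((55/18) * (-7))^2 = 161185/324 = 497.48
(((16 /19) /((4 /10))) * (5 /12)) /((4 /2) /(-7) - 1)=-350 /513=-0.68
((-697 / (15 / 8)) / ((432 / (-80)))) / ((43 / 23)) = 128248 / 3483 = 36.82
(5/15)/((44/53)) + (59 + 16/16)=7973/132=60.40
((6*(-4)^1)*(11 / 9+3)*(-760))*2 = 462080 / 3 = 154026.67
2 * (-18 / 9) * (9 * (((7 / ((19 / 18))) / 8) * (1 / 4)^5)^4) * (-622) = 44092537839 / 4585262554988675072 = 0.00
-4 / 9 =-0.44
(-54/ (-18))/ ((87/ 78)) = 78/ 29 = 2.69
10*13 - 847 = -717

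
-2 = -2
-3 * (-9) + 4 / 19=27.21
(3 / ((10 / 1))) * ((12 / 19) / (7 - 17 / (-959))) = 0.03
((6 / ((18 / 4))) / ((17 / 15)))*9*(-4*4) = -2880 / 17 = -169.41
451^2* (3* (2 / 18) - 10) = -5898629 / 3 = -1966209.67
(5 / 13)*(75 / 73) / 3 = 125 / 949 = 0.13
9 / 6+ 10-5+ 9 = 31 / 2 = 15.50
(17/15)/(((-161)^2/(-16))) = -272/388815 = -0.00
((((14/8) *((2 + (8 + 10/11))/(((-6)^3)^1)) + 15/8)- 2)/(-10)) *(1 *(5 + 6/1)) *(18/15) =169/600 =0.28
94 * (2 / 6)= 94 / 3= 31.33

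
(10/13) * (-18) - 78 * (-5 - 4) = 8946/13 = 688.15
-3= -3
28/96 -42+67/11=-9403/264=-35.62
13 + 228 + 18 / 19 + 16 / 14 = 32331 / 133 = 243.09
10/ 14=5/ 7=0.71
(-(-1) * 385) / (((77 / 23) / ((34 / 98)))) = 1955 / 49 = 39.90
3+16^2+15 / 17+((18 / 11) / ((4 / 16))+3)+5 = 51318 / 187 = 274.43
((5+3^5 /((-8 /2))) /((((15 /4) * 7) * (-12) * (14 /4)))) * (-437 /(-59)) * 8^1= 389804 /130095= 3.00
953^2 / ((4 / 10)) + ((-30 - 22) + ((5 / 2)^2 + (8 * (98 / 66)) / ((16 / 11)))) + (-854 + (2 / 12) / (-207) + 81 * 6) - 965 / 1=5636573359 / 2484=2269151.92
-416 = -416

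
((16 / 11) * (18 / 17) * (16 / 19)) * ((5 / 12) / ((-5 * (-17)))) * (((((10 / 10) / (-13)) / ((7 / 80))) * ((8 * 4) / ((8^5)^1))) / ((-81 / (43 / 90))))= 43 / 1335647313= 0.00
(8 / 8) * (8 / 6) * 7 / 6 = 14 / 9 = 1.56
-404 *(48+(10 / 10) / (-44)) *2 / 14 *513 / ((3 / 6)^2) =-437508972 / 77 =-5681934.70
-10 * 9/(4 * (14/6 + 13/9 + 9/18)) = -405/77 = -5.26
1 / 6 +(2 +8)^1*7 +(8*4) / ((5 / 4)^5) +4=1587233 / 18750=84.65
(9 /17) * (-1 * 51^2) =-1377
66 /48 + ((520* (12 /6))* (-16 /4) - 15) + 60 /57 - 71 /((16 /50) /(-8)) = -364431 /152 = -2397.57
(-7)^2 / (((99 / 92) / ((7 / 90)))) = 15778 / 4455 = 3.54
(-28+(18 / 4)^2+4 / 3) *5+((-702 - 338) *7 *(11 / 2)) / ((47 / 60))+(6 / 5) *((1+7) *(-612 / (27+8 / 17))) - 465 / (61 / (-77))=-50773.88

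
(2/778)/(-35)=-1/13615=-0.00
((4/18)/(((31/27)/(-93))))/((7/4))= -72/7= -10.29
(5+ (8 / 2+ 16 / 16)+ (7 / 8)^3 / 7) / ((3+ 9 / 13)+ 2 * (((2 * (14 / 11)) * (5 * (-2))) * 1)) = -739167 / 3457024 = -0.21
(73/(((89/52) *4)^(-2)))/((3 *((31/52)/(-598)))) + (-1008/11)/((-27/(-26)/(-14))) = -1169079784/1023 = -1142795.49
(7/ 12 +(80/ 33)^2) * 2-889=-1908101/ 2178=-876.08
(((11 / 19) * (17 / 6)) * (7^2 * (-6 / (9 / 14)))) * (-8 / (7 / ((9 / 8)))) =18326 / 19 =964.53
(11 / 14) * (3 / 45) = 11 / 210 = 0.05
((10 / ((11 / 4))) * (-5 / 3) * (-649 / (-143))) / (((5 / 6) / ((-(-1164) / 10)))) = -549408 / 143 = -3842.01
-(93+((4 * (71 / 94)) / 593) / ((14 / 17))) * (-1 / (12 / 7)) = 4536307 / 83613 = 54.25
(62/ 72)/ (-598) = -31/ 21528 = -0.00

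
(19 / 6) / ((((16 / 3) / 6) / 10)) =285 / 8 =35.62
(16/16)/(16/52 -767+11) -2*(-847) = 16641843/9824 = 1694.00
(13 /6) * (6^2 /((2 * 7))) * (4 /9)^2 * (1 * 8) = 1664 /189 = 8.80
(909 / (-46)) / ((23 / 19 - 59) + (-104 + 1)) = 17271 / 140530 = 0.12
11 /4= 2.75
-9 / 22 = -0.41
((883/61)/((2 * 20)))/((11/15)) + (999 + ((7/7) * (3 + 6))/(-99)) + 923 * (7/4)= 14035455/5368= 2614.65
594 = 594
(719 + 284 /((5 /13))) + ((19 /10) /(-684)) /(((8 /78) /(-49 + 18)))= 139991 /96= 1458.24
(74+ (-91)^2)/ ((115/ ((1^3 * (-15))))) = -25065/ 23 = -1089.78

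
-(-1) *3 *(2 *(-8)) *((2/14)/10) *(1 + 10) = -264/35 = -7.54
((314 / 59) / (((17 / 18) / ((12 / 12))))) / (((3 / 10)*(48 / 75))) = 58875 / 2006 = 29.35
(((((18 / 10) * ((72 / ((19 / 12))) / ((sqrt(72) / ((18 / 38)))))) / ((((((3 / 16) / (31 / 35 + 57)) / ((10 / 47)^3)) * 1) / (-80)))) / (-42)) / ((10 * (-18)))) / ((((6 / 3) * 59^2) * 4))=-23339520 * sqrt(2) / 6392943688607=-0.00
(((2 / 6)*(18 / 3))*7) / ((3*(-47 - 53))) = -7 / 150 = -0.05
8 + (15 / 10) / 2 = 8.75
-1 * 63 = -63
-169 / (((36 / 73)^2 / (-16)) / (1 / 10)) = 900601 / 810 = 1111.85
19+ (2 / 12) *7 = 20.17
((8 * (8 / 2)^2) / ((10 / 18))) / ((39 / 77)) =29568 / 65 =454.89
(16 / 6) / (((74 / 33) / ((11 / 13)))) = 484 / 481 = 1.01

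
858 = 858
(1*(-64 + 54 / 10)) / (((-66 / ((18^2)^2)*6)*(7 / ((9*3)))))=23068476 / 385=59918.12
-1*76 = -76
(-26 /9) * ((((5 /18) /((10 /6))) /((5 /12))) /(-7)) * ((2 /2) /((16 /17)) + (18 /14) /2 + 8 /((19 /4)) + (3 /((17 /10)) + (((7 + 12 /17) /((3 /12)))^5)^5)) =2661933185716397427553237060393681535475596255337797909794890442318546489 /967041741761345270662693139101332060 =2752655930723341809643155000000000000.00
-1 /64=-0.02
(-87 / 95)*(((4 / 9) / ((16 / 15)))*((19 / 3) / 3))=-29 / 36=-0.81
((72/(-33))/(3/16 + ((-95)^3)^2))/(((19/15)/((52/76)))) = -74880/46704798362761913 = -0.00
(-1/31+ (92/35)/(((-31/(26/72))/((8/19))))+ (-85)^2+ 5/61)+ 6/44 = 1798981203071/248987970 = 7225.17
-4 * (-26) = 104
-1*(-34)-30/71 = 2384/71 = 33.58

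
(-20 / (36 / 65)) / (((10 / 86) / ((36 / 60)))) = -559 / 3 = -186.33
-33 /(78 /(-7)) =77 /26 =2.96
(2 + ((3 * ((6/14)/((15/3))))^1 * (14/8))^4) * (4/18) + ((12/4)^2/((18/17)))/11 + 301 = 2393632171/7920000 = 302.23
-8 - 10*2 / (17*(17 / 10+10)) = -16112 / 1989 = -8.10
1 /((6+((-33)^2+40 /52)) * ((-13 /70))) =-2 /407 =-0.00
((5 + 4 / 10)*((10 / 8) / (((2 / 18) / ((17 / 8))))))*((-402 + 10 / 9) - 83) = -1998945 / 32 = -62467.03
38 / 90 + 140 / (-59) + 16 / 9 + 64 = 18829 / 295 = 63.83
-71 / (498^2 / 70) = -2485 / 124002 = -0.02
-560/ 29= -19.31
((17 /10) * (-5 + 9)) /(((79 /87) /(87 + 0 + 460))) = 1618026 /395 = 4096.27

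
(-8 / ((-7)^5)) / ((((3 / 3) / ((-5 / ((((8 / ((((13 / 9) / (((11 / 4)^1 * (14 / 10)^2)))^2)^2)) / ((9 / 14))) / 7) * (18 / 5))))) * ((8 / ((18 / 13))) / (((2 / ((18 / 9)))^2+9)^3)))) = -343281250000000 / 1034124408997918623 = -0.00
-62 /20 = -3.10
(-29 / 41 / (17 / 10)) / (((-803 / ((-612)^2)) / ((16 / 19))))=102228480 / 625537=163.43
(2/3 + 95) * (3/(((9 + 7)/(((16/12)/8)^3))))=287/3456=0.08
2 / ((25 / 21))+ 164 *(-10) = -40958 / 25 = -1638.32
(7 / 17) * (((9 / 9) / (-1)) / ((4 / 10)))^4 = 4375 / 272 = 16.08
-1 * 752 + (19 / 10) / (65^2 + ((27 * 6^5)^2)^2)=-14611604381542220405460301 / 19430324975455080326410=-752.00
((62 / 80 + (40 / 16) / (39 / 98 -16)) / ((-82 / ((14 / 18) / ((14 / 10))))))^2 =157076089 / 9054514301184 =0.00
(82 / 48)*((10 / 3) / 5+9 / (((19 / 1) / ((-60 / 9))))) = -2911 / 684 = -4.26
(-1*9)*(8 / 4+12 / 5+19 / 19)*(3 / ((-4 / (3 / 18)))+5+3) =-15309 / 40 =-382.72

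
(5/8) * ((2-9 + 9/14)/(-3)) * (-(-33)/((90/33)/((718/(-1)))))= -3866071/336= -11506.16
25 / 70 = 5 / 14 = 0.36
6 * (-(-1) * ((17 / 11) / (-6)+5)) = 28.45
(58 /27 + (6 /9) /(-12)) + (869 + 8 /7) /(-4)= -162875 /756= -215.44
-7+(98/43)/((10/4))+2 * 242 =102751/215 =477.91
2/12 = 1/6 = 0.17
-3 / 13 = -0.23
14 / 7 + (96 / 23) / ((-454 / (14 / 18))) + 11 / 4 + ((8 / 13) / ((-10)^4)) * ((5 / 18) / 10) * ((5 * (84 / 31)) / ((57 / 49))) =853229791481 / 179897386500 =4.74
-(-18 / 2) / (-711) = -1 / 79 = -0.01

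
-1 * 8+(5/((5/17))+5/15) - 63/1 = -161/3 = -53.67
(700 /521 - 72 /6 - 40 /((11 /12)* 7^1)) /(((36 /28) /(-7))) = 91.96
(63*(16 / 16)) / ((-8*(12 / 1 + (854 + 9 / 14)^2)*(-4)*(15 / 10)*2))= 1029 / 1145308616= 0.00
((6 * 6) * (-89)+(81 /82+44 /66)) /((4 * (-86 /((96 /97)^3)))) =14520305664 /1609042499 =9.02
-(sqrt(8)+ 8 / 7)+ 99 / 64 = 181 / 448 - 2 * sqrt(2) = -2.42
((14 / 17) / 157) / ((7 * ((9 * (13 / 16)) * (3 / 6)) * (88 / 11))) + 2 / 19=624698 / 5933187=0.11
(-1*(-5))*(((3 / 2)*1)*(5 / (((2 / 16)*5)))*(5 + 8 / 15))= 332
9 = 9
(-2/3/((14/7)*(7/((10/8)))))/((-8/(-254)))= -635/336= -1.89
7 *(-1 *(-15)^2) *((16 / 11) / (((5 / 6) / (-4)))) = 120960 / 11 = 10996.36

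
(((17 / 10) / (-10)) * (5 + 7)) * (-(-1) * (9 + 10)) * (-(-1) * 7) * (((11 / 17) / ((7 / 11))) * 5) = -6897 / 5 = -1379.40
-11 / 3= -3.67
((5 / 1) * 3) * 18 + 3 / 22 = 5943 / 22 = 270.14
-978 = -978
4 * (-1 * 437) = -1748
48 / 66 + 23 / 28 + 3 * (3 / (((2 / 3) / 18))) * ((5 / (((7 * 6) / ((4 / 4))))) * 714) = 6362217 / 308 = 20656.55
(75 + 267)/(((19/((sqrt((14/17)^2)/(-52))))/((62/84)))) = -0.21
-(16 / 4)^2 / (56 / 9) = -18 / 7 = -2.57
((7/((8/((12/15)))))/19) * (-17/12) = -119/2280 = -0.05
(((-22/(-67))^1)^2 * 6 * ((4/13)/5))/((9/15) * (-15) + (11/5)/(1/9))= 1936/525213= 0.00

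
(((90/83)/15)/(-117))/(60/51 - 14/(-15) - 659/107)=18190/119206841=0.00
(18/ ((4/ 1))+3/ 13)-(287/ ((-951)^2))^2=100606761620929/ 21266470388826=4.73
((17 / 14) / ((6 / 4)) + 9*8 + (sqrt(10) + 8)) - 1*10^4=-208303 / 21 + sqrt(10)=-9916.03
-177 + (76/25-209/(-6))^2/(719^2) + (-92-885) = -13422860091239/11631622500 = -1154.00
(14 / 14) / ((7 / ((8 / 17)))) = 8 / 119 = 0.07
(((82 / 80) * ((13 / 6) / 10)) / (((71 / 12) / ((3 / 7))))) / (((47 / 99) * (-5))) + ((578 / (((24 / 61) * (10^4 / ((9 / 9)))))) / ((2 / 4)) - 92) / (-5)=128482393889 / 7007700000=18.33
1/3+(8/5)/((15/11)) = 113/75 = 1.51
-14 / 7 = -2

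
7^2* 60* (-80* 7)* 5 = -8232000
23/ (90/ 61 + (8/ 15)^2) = 315675/ 24154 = 13.07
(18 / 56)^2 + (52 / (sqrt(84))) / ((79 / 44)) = 81 / 784 + 1144 * sqrt(21) / 1659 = 3.26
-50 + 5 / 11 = -49.55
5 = 5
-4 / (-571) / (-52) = -1 / 7423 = -0.00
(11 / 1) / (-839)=-11 / 839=-0.01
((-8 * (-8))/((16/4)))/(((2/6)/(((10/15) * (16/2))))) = 256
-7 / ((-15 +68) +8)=-7 / 61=-0.11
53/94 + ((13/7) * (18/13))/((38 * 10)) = 17834/31255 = 0.57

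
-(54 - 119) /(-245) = -13 /49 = -0.27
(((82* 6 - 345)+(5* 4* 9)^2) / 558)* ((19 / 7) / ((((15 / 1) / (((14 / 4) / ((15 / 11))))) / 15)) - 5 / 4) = 3721207 / 11160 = 333.44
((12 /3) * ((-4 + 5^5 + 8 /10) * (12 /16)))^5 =225155041955246590742907 /3125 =72049613425678909037.73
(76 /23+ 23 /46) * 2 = 7.61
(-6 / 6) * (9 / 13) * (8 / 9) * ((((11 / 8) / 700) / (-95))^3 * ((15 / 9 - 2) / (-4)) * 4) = 0.00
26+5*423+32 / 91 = 194863 / 91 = 2141.35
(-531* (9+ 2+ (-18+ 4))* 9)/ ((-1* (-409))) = 35.05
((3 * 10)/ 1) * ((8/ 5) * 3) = 144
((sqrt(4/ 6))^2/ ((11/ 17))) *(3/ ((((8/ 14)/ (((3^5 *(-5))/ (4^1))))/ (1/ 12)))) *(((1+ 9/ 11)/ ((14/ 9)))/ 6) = -103275/ 3872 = -26.67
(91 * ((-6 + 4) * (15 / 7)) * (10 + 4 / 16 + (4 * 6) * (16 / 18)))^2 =606883225 / 4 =151720806.25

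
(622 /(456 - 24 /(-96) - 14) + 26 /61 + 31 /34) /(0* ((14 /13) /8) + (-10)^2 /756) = 31197663 /1503650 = 20.75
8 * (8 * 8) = 512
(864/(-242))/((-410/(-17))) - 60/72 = -146057/148830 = -0.98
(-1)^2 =1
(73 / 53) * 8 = 584 / 53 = 11.02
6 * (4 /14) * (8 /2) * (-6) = -288 /7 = -41.14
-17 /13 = -1.31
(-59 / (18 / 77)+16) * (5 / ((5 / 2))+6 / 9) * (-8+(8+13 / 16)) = -55315 / 108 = -512.18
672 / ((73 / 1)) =672 / 73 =9.21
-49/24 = -2.04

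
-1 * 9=-9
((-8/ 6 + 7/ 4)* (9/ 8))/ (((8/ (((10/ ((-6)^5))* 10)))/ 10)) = -625/ 82944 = -0.01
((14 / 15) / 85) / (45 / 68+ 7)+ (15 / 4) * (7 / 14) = 586573 / 312600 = 1.88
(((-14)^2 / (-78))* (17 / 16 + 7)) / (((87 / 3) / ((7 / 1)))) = -14749 / 3016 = -4.89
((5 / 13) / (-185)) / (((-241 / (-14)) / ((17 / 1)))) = -238 / 115921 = -0.00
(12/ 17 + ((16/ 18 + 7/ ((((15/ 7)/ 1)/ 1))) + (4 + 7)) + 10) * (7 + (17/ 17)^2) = 206.89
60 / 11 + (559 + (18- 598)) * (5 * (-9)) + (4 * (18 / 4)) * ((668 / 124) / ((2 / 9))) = 472902 / 341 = 1386.81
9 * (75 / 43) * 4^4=172800 / 43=4018.60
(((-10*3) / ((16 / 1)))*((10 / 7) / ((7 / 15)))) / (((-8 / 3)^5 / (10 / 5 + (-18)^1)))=-273375 / 401408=-0.68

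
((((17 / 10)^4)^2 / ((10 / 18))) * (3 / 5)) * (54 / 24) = 1695109058163 / 10000000000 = 169.51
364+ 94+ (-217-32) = 209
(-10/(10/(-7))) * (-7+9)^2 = 28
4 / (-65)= -4 / 65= -0.06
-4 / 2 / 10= -1 / 5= -0.20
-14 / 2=-7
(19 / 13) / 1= 19 / 13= 1.46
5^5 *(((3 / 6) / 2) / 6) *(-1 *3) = -3125 / 8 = -390.62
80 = 80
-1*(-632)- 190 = 442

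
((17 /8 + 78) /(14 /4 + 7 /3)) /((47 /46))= 44229 /3290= 13.44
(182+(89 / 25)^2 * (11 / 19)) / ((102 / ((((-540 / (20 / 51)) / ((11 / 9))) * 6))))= -1639069749 / 130625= -12547.90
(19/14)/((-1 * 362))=-19/5068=-0.00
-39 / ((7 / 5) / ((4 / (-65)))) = 12 / 7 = 1.71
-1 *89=-89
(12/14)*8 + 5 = 11.86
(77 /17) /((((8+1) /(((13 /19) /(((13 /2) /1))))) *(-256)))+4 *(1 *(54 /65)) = 80367731 /24186240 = 3.32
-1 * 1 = -1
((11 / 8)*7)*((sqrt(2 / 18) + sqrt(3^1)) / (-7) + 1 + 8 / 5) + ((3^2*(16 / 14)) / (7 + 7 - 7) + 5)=45623 / 1470 - 11*sqrt(3) / 8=28.65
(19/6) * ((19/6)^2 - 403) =-268793/216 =-1244.41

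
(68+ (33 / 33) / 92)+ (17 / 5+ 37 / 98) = 1618111 / 22540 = 71.79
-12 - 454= -466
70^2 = 4900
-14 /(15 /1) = -14 /15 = -0.93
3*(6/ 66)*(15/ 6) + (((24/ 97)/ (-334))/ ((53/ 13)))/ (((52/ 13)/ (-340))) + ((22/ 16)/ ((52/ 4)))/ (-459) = 0.70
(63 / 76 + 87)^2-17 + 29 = 44624937 / 5776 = 7725.92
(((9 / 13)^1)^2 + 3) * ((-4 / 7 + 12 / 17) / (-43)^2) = 1344 / 5312177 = 0.00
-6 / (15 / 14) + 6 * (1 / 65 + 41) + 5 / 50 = 31277 / 130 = 240.59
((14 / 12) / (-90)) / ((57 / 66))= -77 / 5130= -0.02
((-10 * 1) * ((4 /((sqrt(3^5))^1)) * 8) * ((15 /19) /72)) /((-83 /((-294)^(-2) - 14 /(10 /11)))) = -3502930 * sqrt(3) /145277307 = -0.04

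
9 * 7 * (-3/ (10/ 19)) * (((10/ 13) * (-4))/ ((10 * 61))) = 7182/ 3965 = 1.81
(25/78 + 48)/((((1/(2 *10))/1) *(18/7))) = 131915/351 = 375.83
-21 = -21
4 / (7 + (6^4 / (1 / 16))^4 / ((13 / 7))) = 52 / 1294189812265255003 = 0.00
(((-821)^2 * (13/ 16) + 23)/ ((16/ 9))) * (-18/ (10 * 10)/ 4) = -709794981/ 51200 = -13863.18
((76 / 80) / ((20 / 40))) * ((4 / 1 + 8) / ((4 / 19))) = 1083 / 10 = 108.30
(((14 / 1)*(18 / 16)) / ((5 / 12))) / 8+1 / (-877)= 165713 / 35080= 4.72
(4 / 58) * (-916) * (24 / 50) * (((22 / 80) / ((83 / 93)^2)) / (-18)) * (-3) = -43573662 / 24972625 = -1.74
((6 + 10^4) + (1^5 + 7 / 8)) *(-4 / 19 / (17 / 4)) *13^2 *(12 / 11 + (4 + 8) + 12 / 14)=-29063829756 / 24871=-1168583.08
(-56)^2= 3136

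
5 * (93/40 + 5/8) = 59/4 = 14.75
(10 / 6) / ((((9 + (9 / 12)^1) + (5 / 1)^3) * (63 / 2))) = 40 / 101871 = 0.00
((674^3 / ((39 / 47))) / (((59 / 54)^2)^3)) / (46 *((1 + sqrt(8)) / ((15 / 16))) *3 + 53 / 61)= -1638257787445575287254510080 / 7723845304568655731131 + 3257289325974028391602421760 *sqrt(2) / 7723845304568655731131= 384296.27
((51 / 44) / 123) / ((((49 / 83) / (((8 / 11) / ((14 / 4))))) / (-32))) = -180608 / 1701623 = -0.11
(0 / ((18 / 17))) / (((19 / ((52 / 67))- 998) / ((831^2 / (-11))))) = 0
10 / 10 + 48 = 49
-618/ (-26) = 309/ 13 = 23.77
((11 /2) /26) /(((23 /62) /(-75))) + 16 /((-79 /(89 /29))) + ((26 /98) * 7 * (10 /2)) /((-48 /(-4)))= -2452117249 /57540756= -42.62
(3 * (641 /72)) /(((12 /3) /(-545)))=-349345 /96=-3639.01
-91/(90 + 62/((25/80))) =-65/206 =-0.32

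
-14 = -14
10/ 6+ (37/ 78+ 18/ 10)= 3.94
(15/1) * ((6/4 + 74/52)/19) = 2.31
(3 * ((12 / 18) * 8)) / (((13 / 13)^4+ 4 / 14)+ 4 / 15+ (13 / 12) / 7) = 2240 / 239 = 9.37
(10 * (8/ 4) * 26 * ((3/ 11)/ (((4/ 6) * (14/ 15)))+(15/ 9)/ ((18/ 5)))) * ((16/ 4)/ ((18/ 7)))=1948700/ 2673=729.03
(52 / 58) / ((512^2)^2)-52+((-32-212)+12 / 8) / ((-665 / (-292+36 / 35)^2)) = 263354460073369908083 / 8544407938662400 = 30821.85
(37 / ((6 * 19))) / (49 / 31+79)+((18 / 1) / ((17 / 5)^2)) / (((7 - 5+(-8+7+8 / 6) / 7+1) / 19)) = 6394003439 / 658392864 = 9.71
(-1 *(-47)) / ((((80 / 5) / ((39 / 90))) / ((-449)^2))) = 256621.27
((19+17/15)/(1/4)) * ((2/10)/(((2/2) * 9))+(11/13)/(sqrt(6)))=29.61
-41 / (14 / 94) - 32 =-2151 / 7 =-307.29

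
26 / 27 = 0.96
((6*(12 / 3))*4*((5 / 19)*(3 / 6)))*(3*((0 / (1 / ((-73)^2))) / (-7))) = 0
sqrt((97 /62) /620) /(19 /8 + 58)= 2 * sqrt(970) /74865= 0.00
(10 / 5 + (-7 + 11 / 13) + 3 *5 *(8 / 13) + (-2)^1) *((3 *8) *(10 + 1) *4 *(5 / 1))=211200 / 13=16246.15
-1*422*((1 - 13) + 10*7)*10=-244760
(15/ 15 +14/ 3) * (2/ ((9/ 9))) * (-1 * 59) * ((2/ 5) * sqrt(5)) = -4012 * sqrt(5)/ 15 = -598.07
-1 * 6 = -6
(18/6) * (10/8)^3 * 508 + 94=49129/16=3070.56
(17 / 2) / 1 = 17 / 2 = 8.50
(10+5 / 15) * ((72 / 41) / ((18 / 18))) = 744 / 41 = 18.15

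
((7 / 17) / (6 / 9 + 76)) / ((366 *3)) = 7 / 1431060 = 0.00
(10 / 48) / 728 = 5 / 17472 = 0.00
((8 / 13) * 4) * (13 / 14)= 16 / 7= 2.29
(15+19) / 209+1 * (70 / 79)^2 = 1236294 / 1304369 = 0.95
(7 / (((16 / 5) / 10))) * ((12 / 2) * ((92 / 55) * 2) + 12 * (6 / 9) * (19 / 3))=51065 / 33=1547.42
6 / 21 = 2 / 7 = 0.29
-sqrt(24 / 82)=-2* sqrt(123) / 41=-0.54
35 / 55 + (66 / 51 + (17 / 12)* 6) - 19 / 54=50887 / 5049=10.08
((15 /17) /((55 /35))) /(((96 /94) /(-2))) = -1645 /1496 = -1.10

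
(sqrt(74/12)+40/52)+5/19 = 255/247+sqrt(222)/6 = 3.52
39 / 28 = 1.39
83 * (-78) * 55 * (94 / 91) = -2574660 / 7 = -367808.57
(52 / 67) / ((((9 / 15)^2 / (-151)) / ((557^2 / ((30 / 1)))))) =-6090187870 / 1809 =-3366604.68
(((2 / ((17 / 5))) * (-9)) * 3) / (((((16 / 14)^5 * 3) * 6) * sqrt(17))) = -252105 * sqrt(17) / 9469952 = -0.11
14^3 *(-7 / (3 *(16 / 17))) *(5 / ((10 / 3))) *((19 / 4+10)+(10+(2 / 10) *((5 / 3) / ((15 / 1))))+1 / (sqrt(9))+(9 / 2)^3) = -1707905731 / 1440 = -1186045.65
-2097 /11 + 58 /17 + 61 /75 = -2614418 /14025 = -186.41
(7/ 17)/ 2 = 7/ 34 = 0.21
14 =14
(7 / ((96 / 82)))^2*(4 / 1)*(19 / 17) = 1565011 / 9792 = 159.83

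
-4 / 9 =-0.44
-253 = -253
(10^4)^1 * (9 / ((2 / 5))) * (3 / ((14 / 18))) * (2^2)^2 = 97200000 / 7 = 13885714.29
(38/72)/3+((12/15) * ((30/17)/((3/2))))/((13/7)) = 16295/23868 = 0.68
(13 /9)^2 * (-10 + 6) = -676 /81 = -8.35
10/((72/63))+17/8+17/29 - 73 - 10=-16597/232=-71.54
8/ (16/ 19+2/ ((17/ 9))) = 4.21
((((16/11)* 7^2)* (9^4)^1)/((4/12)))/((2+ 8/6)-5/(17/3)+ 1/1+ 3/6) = 1574010144/4433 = 355066.58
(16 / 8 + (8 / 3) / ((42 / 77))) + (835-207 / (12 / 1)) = 29687 / 36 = 824.64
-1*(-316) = 316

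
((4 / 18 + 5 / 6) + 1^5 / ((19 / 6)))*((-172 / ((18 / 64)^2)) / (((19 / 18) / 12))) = -330416128 / 9747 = -33899.26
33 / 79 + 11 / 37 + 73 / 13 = 240549 / 37999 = 6.33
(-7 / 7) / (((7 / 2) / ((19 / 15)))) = -38 / 105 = -0.36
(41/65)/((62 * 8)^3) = 41/7931555840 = 0.00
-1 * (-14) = 14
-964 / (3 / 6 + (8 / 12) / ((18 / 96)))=-17352 / 73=-237.70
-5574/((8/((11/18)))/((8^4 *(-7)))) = 36624896/3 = 12208298.67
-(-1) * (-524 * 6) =-3144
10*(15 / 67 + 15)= 10200 / 67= 152.24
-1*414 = -414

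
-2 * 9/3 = -6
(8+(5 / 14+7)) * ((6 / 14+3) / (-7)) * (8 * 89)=-1836960 / 343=-5355.57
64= 64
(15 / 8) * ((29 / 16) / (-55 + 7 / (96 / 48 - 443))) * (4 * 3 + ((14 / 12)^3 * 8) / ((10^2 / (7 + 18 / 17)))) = -121351573 / 150840320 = -0.80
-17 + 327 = 310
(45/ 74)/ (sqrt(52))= 45*sqrt(13)/ 1924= 0.08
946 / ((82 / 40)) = 18920 / 41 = 461.46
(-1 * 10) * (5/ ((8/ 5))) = -125/ 4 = -31.25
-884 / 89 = -9.93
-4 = -4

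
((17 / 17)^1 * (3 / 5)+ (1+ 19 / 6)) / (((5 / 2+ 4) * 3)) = 11 / 45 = 0.24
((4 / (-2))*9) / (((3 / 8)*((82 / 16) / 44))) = -16896 / 41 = -412.10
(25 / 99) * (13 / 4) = 325 / 396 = 0.82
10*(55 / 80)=55 / 8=6.88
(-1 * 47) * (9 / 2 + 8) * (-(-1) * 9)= -10575 / 2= -5287.50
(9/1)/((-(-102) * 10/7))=21/340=0.06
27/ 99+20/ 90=49/ 99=0.49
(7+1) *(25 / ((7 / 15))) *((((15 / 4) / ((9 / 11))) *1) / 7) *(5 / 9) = 68750 / 441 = 155.90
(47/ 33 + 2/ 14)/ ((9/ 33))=362/ 63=5.75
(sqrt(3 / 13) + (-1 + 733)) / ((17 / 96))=96*sqrt(39) / 221 + 70272 / 17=4136.36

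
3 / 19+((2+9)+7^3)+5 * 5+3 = 7261 / 19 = 382.16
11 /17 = 0.65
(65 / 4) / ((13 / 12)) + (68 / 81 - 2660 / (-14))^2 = 239048179 / 6561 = 36434.72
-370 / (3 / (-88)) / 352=185 / 6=30.83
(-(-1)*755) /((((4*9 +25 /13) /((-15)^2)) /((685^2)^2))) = 486222562717734375 /493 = 986252662713457.15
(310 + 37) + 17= 364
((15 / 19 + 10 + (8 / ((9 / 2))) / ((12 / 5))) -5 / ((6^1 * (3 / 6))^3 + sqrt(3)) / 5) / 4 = sqrt(3) / 2904 + 1426813 / 496584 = 2.87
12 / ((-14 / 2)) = -12 / 7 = -1.71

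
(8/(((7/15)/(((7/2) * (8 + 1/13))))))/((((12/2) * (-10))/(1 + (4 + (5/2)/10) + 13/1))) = -7665/52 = -147.40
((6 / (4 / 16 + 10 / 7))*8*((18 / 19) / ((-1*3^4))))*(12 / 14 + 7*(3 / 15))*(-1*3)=10112 / 4465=2.26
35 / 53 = 0.66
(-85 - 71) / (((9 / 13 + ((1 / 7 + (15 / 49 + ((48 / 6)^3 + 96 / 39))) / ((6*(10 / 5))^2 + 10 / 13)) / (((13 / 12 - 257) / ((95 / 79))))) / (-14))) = 105868642117784 / 32749220083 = 3232.71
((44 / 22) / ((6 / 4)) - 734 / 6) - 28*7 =-317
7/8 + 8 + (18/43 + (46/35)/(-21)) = 2333971/252840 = 9.23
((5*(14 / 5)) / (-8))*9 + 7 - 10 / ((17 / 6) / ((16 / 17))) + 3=-10487 / 1156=-9.07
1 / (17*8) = 0.01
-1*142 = -142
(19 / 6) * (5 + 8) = 247 / 6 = 41.17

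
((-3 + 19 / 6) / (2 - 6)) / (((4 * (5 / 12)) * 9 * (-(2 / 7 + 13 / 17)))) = 119 / 45000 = 0.00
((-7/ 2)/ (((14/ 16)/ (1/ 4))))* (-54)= 54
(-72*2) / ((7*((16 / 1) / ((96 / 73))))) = -864 / 511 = -1.69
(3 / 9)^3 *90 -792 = -2366 / 3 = -788.67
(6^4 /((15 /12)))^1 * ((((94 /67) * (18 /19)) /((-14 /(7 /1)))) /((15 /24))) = -35085312 /31825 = -1102.44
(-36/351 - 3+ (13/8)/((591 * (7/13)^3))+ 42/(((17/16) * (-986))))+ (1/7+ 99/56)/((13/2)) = -166741131567/58896505304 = -2.83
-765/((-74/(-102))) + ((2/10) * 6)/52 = -5071839/4810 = -1054.44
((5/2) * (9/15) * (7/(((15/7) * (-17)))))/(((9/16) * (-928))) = 0.00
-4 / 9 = -0.44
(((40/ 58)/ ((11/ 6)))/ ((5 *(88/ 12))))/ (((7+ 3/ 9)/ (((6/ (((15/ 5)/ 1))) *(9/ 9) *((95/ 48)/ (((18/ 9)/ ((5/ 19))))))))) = 225/ 308792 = 0.00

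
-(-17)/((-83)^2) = 17/6889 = 0.00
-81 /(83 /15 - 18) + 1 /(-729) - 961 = -130120855 /136323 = -954.50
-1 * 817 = -817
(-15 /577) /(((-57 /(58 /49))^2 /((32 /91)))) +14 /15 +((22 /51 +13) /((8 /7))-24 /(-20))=1289190292636229 /92842480447080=13.89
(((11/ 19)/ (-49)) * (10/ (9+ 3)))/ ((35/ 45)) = -165/ 13034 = -0.01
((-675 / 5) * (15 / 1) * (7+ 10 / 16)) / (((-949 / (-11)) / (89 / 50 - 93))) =16326.06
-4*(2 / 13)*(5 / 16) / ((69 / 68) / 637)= -8330 / 69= -120.72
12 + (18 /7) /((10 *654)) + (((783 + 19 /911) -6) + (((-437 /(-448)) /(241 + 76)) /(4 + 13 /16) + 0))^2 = 127562784987423376998701873 /211275575655888331280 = 603774.41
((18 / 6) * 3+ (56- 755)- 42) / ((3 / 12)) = -2928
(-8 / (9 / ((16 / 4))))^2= 1024 / 81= 12.64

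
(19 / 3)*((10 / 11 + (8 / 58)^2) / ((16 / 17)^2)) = 7857621 / 1184128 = 6.64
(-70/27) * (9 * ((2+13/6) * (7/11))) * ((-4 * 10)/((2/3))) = 122500/33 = 3712.12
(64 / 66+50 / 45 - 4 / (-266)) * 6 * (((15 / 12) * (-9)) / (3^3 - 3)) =-34495 / 5852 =-5.89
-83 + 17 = -66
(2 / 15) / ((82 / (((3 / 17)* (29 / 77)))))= 29 / 268345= 0.00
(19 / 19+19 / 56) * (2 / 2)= 75 / 56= 1.34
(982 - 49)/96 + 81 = 2903/32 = 90.72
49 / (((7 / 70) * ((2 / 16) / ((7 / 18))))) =13720 / 9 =1524.44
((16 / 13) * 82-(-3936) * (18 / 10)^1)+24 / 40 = 467111 / 65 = 7186.32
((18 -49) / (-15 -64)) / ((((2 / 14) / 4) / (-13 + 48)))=30380 / 79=384.56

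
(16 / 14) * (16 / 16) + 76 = 540 / 7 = 77.14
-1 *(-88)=88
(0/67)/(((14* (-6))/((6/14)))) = 0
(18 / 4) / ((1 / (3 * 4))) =54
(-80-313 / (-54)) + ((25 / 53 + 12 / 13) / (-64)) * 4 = -22112531 / 297648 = -74.29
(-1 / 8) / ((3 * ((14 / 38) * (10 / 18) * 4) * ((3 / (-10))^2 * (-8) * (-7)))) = -95 / 9408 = -0.01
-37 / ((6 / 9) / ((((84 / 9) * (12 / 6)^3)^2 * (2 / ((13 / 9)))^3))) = -1804529664 / 2197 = -821360.79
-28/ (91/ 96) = -384/ 13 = -29.54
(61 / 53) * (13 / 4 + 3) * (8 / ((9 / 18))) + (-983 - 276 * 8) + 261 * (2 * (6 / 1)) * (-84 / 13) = -16062963 / 689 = -23313.44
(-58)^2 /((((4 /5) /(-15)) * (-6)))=21025 /2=10512.50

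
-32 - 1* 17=-49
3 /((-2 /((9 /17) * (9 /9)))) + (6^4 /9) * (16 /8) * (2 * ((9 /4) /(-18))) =-2475 /34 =-72.79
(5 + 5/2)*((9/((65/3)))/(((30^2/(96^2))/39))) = 31104/25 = 1244.16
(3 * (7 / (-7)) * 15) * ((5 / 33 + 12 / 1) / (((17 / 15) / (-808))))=72901800 / 187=389849.20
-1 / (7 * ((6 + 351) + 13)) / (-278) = 0.00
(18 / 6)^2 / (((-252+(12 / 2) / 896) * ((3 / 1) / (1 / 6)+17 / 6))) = -8064 / 4703875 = -0.00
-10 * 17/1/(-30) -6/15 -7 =-26/15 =-1.73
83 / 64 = 1.30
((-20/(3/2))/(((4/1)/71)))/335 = -142/201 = -0.71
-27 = -27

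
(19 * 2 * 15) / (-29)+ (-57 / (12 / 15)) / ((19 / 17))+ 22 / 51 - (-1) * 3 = -473125 / 5916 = -79.97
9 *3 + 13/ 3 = 94/ 3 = 31.33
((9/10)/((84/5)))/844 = 3/47264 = 0.00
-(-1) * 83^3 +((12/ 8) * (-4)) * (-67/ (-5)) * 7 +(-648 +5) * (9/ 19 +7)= 566418.62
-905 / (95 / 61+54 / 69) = -1269715 / 3283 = -386.75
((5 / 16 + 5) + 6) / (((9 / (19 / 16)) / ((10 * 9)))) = 17195 / 128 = 134.34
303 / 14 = 21.64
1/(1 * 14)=1/14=0.07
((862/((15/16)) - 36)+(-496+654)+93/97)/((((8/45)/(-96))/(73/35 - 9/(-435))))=-1185715.28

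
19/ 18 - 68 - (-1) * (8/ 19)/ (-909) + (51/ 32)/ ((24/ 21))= -289822861/ 4421376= -65.55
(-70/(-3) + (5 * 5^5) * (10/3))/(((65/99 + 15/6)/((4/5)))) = 8253696/625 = 13205.91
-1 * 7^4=-2401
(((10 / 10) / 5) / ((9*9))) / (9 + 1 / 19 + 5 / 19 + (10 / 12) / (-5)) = 38 / 140805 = 0.00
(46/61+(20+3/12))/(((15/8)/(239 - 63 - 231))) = -112750/183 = -616.12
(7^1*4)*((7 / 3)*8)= 1568 / 3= 522.67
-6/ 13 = -0.46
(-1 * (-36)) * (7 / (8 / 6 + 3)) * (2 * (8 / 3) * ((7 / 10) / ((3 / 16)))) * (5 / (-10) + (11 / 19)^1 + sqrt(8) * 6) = 112896 / 1235 + 903168 * sqrt(2) / 65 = 19741.76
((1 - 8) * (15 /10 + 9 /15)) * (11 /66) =-49 /20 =-2.45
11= 11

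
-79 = -79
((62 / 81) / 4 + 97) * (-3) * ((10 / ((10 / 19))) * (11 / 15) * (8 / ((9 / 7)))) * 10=-184279480 / 729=-252783.92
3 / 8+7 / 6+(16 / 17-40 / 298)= 142777 / 60792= 2.35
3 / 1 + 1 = 4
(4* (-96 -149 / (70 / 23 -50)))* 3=-100253 / 90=-1113.92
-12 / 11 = -1.09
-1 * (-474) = 474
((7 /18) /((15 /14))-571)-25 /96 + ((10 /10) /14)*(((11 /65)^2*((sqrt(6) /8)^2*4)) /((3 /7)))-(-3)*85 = -1153145531 /3650400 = -315.90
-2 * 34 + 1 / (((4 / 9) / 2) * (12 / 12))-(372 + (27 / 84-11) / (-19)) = -231985 / 532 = -436.06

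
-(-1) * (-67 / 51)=-67 / 51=-1.31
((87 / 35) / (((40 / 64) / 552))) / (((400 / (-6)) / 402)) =-57916944 / 4375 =-13238.16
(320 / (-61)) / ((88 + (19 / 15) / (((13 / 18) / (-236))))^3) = 1373125 / 9060950634496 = 0.00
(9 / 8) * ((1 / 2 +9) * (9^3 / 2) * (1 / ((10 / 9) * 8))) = 1121931 / 2560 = 438.25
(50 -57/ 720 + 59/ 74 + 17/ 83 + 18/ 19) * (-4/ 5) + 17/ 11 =-7692594479/ 192551700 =-39.95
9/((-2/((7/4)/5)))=-63/40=-1.58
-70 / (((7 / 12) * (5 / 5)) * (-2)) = 60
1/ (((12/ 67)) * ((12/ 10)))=335/ 72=4.65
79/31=2.55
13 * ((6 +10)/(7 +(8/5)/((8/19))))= 520/27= 19.26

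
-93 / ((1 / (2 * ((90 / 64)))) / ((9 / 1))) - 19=-37969 / 16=-2373.06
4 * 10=40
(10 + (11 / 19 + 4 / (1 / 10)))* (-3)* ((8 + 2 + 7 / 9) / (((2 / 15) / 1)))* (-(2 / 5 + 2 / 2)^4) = 223814017 / 4750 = 47118.74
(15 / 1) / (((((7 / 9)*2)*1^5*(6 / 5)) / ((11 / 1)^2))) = 27225 / 28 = 972.32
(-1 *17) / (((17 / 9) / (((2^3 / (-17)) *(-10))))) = -720 / 17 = -42.35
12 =12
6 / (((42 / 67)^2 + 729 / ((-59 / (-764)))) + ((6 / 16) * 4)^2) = 2118808 / 3334500633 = 0.00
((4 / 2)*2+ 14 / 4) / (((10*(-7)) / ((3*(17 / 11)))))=-153 / 308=-0.50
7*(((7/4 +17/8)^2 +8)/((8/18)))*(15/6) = 463995/512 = 906.24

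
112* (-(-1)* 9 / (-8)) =-126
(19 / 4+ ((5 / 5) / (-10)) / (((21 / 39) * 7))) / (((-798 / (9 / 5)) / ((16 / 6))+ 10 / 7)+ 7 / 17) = -78693 / 2739065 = -0.03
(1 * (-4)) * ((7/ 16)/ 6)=-7/ 24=-0.29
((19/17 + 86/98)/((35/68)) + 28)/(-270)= -27334/231525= -0.12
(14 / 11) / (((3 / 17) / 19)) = 4522 / 33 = 137.03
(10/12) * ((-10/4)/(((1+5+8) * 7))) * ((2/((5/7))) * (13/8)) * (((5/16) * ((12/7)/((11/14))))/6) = -325/29568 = -0.01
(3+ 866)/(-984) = -869/984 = -0.88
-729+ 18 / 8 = -726.75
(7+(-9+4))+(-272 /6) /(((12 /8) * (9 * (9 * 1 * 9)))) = 12850 /6561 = 1.96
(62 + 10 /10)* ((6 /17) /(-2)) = -189 /17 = -11.12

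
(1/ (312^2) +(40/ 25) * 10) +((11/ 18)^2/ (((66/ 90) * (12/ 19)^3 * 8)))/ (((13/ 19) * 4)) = 16241391355/ 1009262592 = 16.09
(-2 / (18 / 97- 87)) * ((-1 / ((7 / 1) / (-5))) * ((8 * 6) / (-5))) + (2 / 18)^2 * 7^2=0.45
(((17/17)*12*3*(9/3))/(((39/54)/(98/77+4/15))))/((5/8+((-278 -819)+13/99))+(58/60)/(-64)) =-189609984/902966441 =-0.21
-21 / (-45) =7 / 15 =0.47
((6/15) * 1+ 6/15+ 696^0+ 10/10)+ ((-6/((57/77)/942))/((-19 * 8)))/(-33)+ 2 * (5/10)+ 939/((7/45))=152598111/25270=6038.71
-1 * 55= -55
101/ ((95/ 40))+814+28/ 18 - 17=143825/ 171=841.08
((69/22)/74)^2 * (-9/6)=-14283/5300768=-0.00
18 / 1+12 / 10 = 96 / 5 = 19.20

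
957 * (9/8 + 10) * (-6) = -255519/4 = -63879.75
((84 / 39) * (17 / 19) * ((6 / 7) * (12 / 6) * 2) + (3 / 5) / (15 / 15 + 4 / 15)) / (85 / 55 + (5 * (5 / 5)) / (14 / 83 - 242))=29705016 / 6396521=4.64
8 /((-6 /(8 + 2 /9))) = -296 /27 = -10.96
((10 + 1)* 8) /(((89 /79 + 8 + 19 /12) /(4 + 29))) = 250272 /923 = 271.15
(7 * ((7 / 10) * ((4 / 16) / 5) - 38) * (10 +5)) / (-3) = 53151 / 40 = 1328.78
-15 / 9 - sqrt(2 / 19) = -5 / 3 - sqrt(38) / 19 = -1.99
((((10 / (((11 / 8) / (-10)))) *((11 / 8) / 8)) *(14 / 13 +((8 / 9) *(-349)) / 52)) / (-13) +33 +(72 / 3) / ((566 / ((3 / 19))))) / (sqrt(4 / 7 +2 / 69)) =17807459 *sqrt(140070) / 182441610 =36.53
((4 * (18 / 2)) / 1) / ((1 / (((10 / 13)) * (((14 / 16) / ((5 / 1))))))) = 63 / 13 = 4.85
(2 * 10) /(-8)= -5 /2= -2.50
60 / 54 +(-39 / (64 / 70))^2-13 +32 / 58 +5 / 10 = 483405341 / 267264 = 1808.72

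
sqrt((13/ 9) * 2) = sqrt(26)/ 3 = 1.70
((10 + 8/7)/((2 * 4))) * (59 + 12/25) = 57993/700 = 82.85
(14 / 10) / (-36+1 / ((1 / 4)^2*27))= -189 / 4780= -0.04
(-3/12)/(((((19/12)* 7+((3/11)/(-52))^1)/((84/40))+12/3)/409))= -3684681/334244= -11.02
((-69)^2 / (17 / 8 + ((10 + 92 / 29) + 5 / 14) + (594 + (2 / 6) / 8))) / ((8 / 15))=8698347 / 594088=14.64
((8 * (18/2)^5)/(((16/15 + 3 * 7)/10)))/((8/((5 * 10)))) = 442867500/331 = 1337968.28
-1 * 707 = -707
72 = 72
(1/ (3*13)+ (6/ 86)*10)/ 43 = 1213/ 72111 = 0.02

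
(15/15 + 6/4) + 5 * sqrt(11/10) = 5/2 + sqrt(110)/2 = 7.74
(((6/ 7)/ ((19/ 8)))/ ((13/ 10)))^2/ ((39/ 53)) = 4070400/ 38862733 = 0.10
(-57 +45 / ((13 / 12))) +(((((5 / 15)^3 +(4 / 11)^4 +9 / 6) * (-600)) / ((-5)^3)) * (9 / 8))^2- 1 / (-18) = 138091173607043 / 2507998907700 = 55.06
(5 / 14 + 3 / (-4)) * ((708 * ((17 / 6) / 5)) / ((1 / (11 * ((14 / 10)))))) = -121363 / 50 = -2427.26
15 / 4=3.75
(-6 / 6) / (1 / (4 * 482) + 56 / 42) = -0.75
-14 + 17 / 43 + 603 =25344 / 43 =589.40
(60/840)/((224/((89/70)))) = 0.00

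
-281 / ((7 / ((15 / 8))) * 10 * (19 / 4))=-843 / 532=-1.58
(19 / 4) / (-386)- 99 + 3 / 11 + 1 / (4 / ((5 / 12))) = -10051343 / 101904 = -98.64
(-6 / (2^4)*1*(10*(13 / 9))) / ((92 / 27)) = -585 / 368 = -1.59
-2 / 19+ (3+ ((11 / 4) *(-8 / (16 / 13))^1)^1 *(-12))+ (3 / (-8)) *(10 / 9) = 49471 / 228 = 216.98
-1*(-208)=208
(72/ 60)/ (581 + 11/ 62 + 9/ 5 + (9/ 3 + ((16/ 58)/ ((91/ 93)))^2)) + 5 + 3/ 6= 5.50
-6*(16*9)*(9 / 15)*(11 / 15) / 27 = -352 / 25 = -14.08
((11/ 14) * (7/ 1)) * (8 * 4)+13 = 189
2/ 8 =1/ 4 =0.25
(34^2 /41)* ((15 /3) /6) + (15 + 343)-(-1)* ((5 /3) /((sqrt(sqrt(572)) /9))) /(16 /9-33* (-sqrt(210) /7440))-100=-301320* sqrt(105)* 143^(3 /4) /2044177447 + 664243200* 143^(3 /4)* sqrt(2) /22485951917 + 34624 /123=283.16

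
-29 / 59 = -0.49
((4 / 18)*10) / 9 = 20 / 81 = 0.25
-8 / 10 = -4 / 5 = -0.80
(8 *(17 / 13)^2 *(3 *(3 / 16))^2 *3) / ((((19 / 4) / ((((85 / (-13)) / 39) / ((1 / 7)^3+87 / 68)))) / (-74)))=429285829455 / 16230388031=26.45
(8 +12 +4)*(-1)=-24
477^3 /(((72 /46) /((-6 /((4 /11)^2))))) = -100680899913 /32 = -3146278122.28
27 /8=3.38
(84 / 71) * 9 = 756 / 71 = 10.65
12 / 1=12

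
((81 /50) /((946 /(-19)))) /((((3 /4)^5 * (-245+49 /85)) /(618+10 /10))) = 6397984 /18425715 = 0.35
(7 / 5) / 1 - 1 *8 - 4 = -53 / 5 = -10.60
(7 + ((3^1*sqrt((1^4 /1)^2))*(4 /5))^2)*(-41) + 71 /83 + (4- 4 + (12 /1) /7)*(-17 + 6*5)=-7262774 /14525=-500.02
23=23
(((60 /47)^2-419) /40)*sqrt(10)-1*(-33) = 33-921971*sqrt(10) /88360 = 0.00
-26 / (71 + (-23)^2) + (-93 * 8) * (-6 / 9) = 148787 / 300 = 495.96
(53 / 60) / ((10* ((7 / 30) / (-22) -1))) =-583 / 6670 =-0.09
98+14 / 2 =105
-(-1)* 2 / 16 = 1 / 8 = 0.12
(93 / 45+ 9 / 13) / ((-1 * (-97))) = 0.03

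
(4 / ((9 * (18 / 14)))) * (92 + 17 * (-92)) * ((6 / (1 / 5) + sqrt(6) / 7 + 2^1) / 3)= -1318912 / 243 - 5888 * sqrt(6) / 243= -5486.97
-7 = -7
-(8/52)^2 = -4/169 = -0.02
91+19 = 110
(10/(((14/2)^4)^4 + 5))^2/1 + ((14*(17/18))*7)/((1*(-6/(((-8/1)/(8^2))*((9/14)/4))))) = 10952241102922175341475705957/35341685575816095219551847552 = 0.31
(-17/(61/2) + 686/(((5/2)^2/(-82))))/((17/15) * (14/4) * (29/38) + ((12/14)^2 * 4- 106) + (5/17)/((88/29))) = 57353142402864/636794264945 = 90.07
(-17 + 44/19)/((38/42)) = -5859/361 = -16.23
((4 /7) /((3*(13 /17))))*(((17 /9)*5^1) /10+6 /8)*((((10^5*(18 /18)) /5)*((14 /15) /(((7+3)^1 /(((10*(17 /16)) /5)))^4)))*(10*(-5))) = -433056385 /539136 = -803.24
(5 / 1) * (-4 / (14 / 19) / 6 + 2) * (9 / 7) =345 / 49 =7.04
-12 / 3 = -4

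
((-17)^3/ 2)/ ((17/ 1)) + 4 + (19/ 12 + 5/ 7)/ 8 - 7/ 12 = -94615/ 672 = -140.80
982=982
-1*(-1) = 1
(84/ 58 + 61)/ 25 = 1811/ 725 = 2.50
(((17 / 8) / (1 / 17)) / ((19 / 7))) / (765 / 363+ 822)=244783 / 15156984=0.02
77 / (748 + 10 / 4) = 0.10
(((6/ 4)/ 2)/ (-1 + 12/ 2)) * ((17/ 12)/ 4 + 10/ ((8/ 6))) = 377/ 320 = 1.18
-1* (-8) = 8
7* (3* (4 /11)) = 84 /11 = 7.64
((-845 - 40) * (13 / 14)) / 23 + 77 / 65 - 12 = -974191 / 20930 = -46.55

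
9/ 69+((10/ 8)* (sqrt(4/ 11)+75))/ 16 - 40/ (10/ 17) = -61.96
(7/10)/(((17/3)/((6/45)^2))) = 0.00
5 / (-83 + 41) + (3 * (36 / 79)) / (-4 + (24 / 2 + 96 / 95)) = 5800 / 177513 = 0.03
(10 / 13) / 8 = 5 / 52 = 0.10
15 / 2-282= -549 / 2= -274.50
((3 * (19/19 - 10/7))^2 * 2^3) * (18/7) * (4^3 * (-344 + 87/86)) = -11009696256/14749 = -746470.69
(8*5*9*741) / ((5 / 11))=586872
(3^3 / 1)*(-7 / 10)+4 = -149 / 10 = -14.90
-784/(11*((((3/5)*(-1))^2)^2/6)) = -3299.66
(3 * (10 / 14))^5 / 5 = 151875 / 16807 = 9.04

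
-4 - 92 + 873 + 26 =803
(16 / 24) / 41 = 2 / 123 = 0.02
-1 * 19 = -19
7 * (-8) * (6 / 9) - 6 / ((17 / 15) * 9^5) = -37.33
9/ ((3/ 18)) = 54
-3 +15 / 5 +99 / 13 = 99 / 13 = 7.62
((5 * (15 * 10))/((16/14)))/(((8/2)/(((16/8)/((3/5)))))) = 4375/8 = 546.88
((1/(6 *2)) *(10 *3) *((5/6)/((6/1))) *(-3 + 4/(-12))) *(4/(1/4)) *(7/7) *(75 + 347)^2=-89042000/27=-3297851.85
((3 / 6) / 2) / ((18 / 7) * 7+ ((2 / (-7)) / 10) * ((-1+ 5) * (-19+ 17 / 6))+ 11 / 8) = 210 / 17827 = 0.01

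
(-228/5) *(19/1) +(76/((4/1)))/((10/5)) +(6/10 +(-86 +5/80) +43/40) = -75293/80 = -941.16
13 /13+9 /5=14 /5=2.80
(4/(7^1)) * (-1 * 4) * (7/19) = -16/19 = -0.84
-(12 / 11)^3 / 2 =-864 / 1331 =-0.65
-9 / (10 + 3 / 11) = -99 / 113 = -0.88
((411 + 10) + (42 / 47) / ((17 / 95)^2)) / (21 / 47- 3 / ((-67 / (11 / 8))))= 3268256248 / 3701223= 883.02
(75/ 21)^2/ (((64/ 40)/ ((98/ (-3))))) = -3125/ 12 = -260.42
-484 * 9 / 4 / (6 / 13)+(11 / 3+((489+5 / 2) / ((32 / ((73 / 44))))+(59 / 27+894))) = -109042475 / 76032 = -1434.17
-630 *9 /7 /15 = -54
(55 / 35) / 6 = 11 / 42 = 0.26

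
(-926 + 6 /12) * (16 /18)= -2468 /3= -822.67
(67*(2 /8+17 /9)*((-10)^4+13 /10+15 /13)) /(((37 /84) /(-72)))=-563501040564 /2405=-234303966.97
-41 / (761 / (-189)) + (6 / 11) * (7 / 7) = 89805 / 8371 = 10.73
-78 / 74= -39 / 37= -1.05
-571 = -571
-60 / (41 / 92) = -5520 / 41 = -134.63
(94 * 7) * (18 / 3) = 3948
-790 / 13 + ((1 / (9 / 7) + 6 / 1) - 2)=-6551 / 117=-55.99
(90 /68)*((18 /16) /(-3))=-135 /272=-0.50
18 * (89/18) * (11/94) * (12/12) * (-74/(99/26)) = -85618/423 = -202.41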